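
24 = 24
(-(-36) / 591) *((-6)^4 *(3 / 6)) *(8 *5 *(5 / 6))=259200 / 197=1315.74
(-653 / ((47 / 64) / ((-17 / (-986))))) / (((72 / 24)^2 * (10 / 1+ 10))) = -0.09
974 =974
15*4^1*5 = 300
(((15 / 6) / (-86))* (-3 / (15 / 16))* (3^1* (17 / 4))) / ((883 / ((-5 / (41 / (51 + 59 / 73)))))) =-964410 / 113641217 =-0.01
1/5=0.20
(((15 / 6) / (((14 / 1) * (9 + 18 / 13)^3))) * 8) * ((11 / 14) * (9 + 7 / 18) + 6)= 7406087 / 434010150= 0.02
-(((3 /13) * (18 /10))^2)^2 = -531441 /17850625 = -0.03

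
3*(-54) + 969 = 807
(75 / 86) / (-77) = -75 / 6622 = -0.01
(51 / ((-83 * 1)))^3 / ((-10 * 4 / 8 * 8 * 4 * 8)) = 0.00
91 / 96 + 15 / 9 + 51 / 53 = 18199 / 5088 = 3.58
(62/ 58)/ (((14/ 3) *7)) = 93/ 2842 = 0.03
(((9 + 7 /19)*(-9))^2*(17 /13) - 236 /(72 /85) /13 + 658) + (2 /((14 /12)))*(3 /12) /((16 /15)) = 9933.55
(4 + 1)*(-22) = -110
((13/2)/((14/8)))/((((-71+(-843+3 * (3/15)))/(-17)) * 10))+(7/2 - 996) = -63458023/63938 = -992.49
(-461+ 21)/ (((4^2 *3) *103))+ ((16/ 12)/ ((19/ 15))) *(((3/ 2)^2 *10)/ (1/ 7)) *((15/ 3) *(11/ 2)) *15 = 803012705/ 11742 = 68388.07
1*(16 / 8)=2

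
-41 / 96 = -0.43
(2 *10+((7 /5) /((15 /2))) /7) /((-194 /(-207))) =51819 /2425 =21.37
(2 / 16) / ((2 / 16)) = 1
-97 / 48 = -2.02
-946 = -946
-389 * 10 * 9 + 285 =-34725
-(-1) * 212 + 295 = 507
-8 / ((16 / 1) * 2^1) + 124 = 495 / 4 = 123.75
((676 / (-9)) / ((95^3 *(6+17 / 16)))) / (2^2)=-2704 / 871950375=-0.00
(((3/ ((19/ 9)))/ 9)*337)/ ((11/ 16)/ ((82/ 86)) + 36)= 663216/ 457691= 1.45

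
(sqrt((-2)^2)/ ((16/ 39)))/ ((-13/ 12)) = -9/ 2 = -4.50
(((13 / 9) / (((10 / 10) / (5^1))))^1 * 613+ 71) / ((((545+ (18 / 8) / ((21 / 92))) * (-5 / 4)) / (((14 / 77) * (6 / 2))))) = -566776 / 160215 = -3.54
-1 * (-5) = 5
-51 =-51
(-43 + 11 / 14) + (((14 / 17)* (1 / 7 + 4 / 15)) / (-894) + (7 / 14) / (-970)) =-13069112557 / 309583260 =-42.22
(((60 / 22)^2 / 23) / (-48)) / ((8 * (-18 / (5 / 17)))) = 125 / 9083712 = 0.00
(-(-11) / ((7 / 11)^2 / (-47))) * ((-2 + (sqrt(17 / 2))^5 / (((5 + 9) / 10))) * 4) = 500456 / 49 -90394865 * sqrt(34) / 686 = -758136.63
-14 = -14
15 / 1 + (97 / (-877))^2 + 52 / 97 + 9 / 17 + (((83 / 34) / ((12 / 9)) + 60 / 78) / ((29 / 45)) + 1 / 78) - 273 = -2901870153340481 / 11475521587608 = -252.87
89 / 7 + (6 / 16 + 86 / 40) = 4267 / 280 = 15.24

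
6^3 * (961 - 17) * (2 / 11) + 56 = 37129.45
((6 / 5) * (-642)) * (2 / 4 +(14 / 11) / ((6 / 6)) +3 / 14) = -589356 / 385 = -1530.79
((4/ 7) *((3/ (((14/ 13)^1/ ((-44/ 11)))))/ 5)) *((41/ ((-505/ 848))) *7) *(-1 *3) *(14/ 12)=-5423808/ 2525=-2148.04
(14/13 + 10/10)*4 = 8.31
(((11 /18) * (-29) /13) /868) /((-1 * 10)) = 319 /2031120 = 0.00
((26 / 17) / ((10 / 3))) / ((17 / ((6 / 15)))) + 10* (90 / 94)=3254916 / 339575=9.59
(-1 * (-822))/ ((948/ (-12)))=-822/ 79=-10.41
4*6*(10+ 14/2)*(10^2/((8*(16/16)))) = 5100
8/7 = 1.14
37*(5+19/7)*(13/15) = 8658/35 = 247.37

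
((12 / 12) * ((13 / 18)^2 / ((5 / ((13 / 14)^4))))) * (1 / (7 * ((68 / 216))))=4826809 / 137145120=0.04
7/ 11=0.64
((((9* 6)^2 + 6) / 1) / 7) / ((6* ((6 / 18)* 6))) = 487 / 14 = 34.79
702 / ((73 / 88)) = 61776 / 73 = 846.25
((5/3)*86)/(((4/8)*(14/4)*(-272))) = -215/714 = -0.30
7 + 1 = 8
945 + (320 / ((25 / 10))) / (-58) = 27341 / 29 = 942.79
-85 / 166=-0.51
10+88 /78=11.13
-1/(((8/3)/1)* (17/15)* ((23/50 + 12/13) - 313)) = 4875/4591156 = 0.00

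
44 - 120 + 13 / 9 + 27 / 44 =-29281 / 396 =-73.94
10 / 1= 10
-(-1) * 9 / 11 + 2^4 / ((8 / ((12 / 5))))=309 / 55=5.62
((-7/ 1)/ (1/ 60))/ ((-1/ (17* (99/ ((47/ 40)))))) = 28274400/ 47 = 601582.98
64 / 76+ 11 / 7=321 / 133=2.41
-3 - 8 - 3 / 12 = -45 / 4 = -11.25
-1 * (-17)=17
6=6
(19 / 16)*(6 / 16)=57 / 128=0.45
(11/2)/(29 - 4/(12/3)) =11/56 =0.20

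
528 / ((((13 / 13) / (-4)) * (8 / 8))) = -2112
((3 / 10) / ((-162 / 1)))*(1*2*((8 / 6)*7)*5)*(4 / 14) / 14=-0.00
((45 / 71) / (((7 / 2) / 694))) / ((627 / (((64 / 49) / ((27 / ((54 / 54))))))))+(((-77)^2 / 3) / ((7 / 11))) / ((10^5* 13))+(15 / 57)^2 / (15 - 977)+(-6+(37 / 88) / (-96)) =-2006911885787064427 / 334911398421600000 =-5.99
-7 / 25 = -0.28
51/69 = 17/23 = 0.74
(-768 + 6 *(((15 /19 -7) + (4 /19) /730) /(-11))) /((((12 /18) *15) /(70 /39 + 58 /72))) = -2957739601 /14875575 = -198.83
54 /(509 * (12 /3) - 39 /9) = 162 /6095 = 0.03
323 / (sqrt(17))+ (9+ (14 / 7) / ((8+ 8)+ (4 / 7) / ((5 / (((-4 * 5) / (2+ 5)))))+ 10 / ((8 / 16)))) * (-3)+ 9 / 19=-23331 / 874+ 19 * sqrt(17)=51.64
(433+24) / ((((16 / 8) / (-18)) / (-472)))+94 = 1941430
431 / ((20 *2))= 431 / 40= 10.78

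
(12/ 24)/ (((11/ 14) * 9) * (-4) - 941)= -7/ 13570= -0.00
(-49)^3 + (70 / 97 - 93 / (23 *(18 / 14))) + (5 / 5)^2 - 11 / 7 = -5512113604 / 46851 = -117651.99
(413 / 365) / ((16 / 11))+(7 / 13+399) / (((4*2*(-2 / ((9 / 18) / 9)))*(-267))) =71433341 / 91217880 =0.78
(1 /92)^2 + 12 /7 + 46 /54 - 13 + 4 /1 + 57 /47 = -392542973 /75185712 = -5.22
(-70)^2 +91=4991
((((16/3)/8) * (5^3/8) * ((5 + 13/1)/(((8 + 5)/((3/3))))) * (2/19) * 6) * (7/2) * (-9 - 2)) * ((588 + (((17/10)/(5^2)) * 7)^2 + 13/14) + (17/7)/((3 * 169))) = -4312540275087/20871500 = -206623.40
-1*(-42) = 42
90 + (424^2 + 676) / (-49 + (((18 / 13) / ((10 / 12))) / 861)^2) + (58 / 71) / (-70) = -152242043686576591 / 42375315708565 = -3592.71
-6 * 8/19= -48/19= -2.53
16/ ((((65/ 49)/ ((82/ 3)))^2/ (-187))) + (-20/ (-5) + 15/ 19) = -917769070477/ 722475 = -1270312.57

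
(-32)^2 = 1024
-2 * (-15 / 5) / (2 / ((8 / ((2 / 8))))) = 96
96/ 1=96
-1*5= -5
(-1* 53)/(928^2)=-53/861184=-0.00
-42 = -42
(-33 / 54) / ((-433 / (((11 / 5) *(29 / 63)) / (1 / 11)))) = 38599 / 2455110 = 0.02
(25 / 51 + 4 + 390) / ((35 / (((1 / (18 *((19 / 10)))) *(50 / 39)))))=1005950 / 2380833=0.42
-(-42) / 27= 14 / 9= 1.56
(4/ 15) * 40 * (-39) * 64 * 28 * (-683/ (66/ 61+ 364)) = 15529299968/ 11135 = 1394638.52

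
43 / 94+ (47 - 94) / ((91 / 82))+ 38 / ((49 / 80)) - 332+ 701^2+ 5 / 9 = 264649222679 / 538902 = 491089.70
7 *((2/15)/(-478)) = -7/3585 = -0.00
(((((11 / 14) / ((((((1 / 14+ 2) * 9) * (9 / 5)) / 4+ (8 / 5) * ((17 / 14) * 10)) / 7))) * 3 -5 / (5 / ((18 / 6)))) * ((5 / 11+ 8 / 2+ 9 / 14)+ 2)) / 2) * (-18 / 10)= 184414239 / 11995060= 15.37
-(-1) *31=31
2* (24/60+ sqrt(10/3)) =4/5+ 2* sqrt(30)/3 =4.45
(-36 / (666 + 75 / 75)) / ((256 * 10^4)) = -9 / 426880000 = -0.00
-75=-75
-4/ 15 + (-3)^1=-49/ 15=-3.27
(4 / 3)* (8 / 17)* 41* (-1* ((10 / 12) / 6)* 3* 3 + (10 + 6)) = 19352 / 51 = 379.45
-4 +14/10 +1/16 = -2.54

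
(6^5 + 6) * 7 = 54474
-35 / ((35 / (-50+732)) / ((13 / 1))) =-8866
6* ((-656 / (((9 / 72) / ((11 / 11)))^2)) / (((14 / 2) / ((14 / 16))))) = -31488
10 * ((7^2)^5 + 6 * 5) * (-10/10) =-2824752790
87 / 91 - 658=-59791 / 91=-657.04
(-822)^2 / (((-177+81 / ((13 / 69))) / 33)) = 176319 / 2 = 88159.50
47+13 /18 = 859 /18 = 47.72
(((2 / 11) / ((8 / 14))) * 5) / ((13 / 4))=70 / 143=0.49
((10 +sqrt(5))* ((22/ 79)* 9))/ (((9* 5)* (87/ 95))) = 418* sqrt(5)/ 6873 +4180/ 6873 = 0.74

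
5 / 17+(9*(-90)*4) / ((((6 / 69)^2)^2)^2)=-539171133659525 / 544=-991123407462.36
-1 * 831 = -831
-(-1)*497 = 497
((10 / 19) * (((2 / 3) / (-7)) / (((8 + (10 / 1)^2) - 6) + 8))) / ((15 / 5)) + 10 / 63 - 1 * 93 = -135827 / 1463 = -92.84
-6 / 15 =-2 / 5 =-0.40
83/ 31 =2.68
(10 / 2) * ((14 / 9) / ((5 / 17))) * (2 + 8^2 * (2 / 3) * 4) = 123284 / 27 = 4566.07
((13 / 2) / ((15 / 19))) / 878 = 247 / 26340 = 0.01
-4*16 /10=-32 /5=-6.40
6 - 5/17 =5.71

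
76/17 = 4.47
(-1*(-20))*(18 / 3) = 120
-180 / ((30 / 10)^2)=-20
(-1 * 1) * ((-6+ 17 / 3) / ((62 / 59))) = 59 / 186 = 0.32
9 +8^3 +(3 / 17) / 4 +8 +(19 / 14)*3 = 253763 / 476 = 533.12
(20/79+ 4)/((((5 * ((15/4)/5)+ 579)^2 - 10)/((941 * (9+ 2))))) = 55646976/429238679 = 0.13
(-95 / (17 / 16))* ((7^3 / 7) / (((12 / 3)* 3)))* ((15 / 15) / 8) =-4655 / 102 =-45.64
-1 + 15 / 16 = -0.06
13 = 13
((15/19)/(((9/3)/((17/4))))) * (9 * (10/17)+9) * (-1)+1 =-1139/76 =-14.99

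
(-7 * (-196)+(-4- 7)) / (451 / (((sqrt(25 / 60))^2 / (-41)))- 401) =-0.03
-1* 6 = -6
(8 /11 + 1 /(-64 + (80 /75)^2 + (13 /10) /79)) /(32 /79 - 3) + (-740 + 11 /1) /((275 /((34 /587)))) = -6323948837132 /14786666726975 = -0.43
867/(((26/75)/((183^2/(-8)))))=-2177622225/208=-10469337.62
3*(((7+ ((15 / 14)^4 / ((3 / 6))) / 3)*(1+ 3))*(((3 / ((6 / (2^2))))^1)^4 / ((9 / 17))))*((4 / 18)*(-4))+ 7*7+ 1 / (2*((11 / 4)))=-1776058001 / 713097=-2490.63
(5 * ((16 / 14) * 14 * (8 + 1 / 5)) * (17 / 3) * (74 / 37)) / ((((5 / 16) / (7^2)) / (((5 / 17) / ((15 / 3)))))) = 1028608 / 15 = 68573.87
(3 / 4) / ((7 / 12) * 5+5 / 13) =117 / 515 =0.23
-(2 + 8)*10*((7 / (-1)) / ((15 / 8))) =1120 / 3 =373.33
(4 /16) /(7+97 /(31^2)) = 961 /27296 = 0.04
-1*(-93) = 93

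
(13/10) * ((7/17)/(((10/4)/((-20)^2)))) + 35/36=53011/612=86.62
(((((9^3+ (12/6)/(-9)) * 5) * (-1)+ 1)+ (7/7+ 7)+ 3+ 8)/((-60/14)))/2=422.79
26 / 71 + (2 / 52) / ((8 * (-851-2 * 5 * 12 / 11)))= 51272467 / 140015408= 0.37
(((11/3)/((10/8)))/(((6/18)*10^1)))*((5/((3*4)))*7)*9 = 23.10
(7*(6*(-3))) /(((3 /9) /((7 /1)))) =-2646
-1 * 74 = -74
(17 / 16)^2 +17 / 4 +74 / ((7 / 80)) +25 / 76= 28989221 / 34048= 851.42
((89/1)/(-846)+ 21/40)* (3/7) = 7103/39480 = 0.18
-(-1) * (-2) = -2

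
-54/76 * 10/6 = -45/38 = -1.18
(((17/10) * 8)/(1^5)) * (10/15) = 9.07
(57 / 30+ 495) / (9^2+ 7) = 4969 / 880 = 5.65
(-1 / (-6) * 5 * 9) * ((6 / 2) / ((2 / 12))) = 135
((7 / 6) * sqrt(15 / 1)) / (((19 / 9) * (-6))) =-7 * sqrt(15) / 76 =-0.36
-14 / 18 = -7 / 9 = -0.78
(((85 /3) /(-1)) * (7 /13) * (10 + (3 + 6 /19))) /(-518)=21505 /54834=0.39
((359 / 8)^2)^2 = 16610312161 / 4096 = 4055251.99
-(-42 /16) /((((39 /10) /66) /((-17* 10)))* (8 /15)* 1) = -1472625 /104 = -14159.86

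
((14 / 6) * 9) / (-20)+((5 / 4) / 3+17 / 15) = 1 / 2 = 0.50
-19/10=-1.90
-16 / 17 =-0.94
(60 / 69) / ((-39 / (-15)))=100 / 299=0.33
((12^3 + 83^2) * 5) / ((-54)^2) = 43085 / 2916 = 14.78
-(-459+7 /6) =2747 /6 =457.83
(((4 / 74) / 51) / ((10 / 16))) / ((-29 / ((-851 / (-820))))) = -92 / 1515975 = -0.00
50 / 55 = 10 / 11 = 0.91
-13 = -13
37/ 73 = 0.51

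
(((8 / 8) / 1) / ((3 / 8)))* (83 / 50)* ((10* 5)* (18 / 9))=1328 / 3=442.67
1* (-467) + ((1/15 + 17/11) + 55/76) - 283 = -9375709/12540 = -747.66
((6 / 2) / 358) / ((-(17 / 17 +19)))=-3 / 7160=-0.00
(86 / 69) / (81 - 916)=-86 / 57615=-0.00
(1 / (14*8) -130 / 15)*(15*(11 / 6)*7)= -1666.61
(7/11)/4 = 7/44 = 0.16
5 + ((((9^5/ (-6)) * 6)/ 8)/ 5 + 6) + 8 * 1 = -58289/ 40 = -1457.22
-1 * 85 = -85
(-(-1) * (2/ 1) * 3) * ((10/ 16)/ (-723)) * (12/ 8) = -15/ 1928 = -0.01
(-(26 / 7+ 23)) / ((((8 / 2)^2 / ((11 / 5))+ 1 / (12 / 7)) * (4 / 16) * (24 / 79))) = -19118 / 427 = -44.77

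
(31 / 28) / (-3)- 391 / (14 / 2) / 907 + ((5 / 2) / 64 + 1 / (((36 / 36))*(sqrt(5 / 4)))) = -136379 / 348288 + 2*sqrt(5) / 5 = 0.50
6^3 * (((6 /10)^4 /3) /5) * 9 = 52488 /3125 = 16.80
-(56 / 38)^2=-784 / 361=-2.17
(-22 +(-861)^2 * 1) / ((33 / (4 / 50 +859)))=5306959541 / 275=19298034.69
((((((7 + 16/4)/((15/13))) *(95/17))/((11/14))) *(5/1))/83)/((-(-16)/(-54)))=-77805/5644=-13.79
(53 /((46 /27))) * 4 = 2862 /23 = 124.43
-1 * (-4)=4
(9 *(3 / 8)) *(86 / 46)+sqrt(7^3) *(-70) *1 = 1161 / 184 -490 *sqrt(7) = -1290.11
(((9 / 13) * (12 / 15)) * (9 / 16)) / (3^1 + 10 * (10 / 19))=1539 / 40820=0.04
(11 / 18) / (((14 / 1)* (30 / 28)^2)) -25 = -50548 / 2025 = -24.96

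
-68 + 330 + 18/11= 2900/11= 263.64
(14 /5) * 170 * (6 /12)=238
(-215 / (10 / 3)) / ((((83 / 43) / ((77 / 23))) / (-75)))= 32033925 / 3818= 8390.24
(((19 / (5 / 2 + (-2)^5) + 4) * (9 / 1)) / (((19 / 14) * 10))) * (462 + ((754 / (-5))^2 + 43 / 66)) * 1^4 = 7235946459 / 140125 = 51639.23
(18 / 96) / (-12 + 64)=3 / 832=0.00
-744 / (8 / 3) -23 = -302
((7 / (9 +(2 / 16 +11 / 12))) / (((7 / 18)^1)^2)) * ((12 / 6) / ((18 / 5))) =4320 / 1687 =2.56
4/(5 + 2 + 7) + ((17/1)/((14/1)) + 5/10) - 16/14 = 6/7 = 0.86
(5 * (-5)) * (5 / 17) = -125 / 17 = -7.35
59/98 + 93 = 9173/98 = 93.60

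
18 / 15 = 6 / 5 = 1.20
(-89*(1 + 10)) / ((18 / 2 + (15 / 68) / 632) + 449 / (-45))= 1893307680 / 1890269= 1001.61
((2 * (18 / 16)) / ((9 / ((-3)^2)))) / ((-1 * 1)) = -9 / 4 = -2.25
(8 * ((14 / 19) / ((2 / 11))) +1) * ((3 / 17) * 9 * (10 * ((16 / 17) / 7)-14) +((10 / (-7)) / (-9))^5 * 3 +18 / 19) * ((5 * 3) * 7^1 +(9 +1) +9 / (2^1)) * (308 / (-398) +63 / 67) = -836858567073489569030 / 65737983236091831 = -12730.21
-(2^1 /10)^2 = -1 /25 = -0.04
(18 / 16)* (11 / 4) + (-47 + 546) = 16067 / 32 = 502.09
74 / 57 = 1.30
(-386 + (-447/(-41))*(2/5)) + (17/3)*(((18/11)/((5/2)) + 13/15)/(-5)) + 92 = -29566067/101475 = -291.36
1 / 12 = 0.08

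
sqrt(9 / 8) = 3 * sqrt(2) / 4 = 1.06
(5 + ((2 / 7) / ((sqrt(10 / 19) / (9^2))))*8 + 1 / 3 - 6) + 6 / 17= -16 / 51 + 648*sqrt(190) / 35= 254.89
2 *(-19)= -38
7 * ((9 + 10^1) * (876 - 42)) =110922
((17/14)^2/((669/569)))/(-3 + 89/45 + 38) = 2466615/72730112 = 0.03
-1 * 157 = -157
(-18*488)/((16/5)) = -2745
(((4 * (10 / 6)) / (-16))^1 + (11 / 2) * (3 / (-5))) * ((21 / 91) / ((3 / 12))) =-223 / 65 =-3.43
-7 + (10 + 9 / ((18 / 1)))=7 / 2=3.50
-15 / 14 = -1.07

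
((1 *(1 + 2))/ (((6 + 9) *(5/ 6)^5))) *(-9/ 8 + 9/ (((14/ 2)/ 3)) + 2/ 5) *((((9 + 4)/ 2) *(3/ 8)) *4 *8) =66490632/ 546875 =121.58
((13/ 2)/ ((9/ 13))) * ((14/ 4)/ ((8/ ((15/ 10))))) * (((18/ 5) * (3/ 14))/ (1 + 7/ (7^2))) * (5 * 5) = 53235/ 512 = 103.97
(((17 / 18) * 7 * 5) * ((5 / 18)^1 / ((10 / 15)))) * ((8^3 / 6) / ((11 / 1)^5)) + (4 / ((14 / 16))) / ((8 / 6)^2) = 235478758 / 91315917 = 2.58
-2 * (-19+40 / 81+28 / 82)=120650 / 3321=36.33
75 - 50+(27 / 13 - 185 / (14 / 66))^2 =757039.73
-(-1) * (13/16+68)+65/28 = 7967/112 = 71.13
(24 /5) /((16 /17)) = 51 /10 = 5.10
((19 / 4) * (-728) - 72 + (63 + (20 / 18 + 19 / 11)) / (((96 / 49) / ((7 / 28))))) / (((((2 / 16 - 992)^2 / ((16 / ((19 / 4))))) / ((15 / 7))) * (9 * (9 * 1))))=-4284067136 / 13430609199315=-0.00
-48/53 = -0.91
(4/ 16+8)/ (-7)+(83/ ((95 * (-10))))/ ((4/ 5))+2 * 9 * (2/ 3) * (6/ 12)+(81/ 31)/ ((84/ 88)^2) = 8750533/ 1154440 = 7.58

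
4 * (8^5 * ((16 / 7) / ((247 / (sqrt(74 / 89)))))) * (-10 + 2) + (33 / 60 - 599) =-9446.46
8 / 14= 0.57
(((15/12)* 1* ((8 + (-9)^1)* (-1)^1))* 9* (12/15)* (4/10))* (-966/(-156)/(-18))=-161/130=-1.24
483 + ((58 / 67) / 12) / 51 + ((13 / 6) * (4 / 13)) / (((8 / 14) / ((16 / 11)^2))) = 1204325159 / 2480742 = 485.47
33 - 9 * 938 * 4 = -33735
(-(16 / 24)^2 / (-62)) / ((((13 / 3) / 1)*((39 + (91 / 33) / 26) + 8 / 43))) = 1892 / 44938933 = 0.00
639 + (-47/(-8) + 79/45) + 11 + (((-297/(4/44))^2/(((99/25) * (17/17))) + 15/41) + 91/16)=2695938.68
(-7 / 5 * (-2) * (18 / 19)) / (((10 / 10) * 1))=252 / 95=2.65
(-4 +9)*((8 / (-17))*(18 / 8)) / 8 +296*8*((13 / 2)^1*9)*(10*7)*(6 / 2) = 1978179795 / 68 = 29090879.34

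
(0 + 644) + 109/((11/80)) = 15804/11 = 1436.73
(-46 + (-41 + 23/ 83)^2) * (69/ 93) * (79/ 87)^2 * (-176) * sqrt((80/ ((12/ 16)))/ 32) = -316952.54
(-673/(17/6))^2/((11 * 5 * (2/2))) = 16305444/15895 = 1025.82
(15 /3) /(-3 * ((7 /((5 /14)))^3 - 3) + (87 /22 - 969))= -13750 /64747797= -0.00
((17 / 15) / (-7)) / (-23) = 17 / 2415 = 0.01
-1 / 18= -0.06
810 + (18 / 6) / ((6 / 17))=1637 / 2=818.50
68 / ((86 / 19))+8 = 990 / 43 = 23.02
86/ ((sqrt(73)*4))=2.52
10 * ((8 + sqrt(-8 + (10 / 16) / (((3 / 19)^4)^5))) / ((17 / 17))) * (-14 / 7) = -5 * sqrt(375899734575459135625152682) / 59049-160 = -1641698906.81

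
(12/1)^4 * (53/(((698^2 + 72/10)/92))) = 63192960/304507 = 207.53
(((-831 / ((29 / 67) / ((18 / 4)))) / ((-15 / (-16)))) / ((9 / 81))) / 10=-6013116 / 725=-8293.95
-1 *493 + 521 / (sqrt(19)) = -493 + 521 *sqrt(19) / 19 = -373.47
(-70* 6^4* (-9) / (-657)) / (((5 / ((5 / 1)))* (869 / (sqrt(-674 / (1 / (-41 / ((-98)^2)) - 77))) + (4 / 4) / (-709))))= -39629198458080* sqrt(352637474) / 353622257273666191 - 1777432144320 / 353622257273666191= -2.10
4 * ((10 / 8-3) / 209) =-7 / 209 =-0.03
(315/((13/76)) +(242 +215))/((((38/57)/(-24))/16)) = -17211456/13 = -1323958.15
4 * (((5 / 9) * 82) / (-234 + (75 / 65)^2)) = -277160 / 353889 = -0.78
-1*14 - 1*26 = -40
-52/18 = -26/9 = -2.89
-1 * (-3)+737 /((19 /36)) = 26589 /19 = 1399.42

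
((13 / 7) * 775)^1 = 10075 / 7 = 1439.29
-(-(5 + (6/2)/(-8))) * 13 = 481/8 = 60.12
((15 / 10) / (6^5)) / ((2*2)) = 1 / 20736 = 0.00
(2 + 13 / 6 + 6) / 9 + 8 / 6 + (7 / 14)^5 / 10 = 2.47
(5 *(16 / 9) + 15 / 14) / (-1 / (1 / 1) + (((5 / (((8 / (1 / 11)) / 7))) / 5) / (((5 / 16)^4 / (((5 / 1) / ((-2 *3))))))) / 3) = -1725625 / 574658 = -3.00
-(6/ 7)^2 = -36/ 49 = -0.73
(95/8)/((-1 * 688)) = -95/5504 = -0.02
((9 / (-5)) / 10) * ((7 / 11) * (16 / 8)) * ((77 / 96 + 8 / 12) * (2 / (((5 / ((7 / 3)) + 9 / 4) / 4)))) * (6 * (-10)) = 36.77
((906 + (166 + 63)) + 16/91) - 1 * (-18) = 104939/91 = 1153.18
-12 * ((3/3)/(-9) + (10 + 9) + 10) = -1040/3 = -346.67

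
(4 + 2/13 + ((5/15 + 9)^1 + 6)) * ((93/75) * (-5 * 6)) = -9424/13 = -724.92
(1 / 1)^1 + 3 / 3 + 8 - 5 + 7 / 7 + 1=7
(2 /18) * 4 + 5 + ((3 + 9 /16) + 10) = 2737 /144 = 19.01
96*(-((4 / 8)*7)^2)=-1176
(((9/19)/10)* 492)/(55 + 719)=123/4085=0.03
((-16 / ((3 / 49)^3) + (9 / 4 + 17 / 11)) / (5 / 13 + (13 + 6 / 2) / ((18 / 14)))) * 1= -1076665031 / 198132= -5434.08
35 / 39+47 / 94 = 109 / 78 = 1.40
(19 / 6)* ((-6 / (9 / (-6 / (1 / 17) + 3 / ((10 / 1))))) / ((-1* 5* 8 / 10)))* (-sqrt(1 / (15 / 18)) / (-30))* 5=-9.80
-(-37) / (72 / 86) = 44.19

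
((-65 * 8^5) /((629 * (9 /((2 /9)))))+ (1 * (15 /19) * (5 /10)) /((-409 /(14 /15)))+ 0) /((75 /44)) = -1456557224452 /29694350925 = -49.05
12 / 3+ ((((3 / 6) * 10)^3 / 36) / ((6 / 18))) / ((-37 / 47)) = -4099 / 444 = -9.23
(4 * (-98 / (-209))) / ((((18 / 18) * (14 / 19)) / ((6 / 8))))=21 / 11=1.91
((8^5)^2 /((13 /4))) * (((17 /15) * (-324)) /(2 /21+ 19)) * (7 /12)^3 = -32870190022656 /26065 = -1261085364.38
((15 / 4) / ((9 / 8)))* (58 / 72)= 145 / 54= 2.69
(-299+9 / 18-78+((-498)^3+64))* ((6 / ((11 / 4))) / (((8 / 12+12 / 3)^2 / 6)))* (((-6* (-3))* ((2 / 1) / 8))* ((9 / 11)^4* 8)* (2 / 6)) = -3150543070549656 / 7891499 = -399232524.84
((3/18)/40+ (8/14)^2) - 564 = -563.67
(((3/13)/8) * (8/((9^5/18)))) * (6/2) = 2/9477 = 0.00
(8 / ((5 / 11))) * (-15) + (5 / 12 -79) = -4111 / 12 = -342.58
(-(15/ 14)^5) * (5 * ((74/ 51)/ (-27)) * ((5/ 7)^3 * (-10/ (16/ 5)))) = -5419921875/ 12544206976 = -0.43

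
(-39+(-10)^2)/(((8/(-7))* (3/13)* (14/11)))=-8723/48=-181.73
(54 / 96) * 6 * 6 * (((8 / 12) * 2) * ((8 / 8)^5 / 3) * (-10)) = -90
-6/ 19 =-0.32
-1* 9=-9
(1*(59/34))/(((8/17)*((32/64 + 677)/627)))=36993/10840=3.41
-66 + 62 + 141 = 137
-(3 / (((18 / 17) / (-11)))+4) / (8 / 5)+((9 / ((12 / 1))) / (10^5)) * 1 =20375009 / 1200000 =16.98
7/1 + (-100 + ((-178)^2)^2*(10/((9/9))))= 10038758467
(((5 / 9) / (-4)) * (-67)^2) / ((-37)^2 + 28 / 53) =-237917 / 522612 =-0.46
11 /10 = 1.10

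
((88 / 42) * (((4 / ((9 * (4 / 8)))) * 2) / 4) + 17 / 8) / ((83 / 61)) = 281881 / 125496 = 2.25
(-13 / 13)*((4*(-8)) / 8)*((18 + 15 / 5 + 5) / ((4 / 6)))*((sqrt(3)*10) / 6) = 260*sqrt(3) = 450.33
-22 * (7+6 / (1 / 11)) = -1606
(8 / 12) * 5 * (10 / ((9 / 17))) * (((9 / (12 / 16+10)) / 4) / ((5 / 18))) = 2040 / 43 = 47.44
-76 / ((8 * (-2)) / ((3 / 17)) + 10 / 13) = 0.85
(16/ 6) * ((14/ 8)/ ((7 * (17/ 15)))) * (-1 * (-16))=160/ 17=9.41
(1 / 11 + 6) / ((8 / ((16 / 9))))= 134 / 99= 1.35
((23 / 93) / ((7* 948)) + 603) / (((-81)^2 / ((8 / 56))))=372140267 / 28343756196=0.01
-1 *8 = -8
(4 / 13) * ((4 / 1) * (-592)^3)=-3319595008 / 13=-255353462.15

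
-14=-14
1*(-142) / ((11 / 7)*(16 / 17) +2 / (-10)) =-84490 / 761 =-111.02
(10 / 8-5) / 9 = -0.42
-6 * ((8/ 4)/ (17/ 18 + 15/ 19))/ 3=-1368/ 593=-2.31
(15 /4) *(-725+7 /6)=-2714.38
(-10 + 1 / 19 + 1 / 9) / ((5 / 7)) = -11774 / 855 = -13.77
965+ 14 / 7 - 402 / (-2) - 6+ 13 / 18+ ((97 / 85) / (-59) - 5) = 104505839 / 90270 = 1157.70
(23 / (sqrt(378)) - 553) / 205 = -553 / 205 + 23 *sqrt(42) / 25830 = -2.69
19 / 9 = 2.11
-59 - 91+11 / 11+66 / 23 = -3361 / 23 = -146.13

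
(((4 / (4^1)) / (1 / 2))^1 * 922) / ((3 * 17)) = 1844 / 51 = 36.16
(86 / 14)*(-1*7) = -43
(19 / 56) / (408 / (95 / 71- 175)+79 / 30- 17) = -0.02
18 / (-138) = -3 / 23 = -0.13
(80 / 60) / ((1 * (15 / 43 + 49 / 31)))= 1333 / 1929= 0.69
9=9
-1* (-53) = 53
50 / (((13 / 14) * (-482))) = -350 / 3133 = -0.11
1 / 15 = 0.07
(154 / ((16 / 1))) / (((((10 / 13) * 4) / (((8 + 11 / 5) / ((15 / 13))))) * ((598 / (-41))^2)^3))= 6217886451469 / 2164763149173248000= 0.00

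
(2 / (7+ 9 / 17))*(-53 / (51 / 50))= -1325 / 96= -13.80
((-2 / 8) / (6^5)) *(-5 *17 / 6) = 85 / 186624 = 0.00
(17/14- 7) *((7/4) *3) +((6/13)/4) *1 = -3147/104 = -30.26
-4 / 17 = -0.24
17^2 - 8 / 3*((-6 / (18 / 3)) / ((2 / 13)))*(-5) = 607 / 3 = 202.33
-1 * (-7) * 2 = 14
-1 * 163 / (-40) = 163 / 40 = 4.08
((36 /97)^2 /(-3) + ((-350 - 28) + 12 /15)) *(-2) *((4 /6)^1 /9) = 70990136 /1270215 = 55.89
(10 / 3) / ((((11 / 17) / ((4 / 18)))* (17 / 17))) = 340 / 297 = 1.14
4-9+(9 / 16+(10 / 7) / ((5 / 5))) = -337 / 112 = -3.01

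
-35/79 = -0.44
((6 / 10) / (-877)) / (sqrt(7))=-3* sqrt(7) / 30695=-0.00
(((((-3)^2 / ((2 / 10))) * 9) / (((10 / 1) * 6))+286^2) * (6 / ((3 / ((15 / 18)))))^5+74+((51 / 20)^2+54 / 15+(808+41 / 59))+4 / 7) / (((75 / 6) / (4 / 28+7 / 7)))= 42266532729019 / 439070625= 96263.63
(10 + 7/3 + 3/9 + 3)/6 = 47/18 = 2.61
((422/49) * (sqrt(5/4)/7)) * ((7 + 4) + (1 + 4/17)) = 43888 * sqrt(5)/5831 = 16.83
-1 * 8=-8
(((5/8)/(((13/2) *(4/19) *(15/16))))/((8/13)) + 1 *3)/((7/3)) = 13/8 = 1.62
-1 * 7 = -7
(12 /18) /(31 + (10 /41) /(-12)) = 0.02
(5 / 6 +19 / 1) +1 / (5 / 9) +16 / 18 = 2027 / 90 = 22.52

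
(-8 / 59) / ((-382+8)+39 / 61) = 488 / 1343725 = 0.00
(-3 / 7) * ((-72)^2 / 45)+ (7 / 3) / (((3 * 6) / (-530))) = -111581 / 945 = -118.08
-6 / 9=-2 / 3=-0.67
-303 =-303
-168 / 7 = -24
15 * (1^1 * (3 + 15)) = 270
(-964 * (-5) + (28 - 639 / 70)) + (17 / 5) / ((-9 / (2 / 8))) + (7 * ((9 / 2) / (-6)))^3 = 94632529 / 20160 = 4694.07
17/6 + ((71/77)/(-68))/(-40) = 1780453/628320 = 2.83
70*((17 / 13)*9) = 10710 / 13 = 823.85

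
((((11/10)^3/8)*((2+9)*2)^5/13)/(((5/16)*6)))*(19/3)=16291274956/73125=222786.67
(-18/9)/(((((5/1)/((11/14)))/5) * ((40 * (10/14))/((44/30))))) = -121/1500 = -0.08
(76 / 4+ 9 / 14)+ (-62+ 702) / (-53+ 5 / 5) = 1335 / 182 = 7.34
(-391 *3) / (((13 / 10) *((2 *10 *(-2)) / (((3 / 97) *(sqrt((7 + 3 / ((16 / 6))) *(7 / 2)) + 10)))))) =3519 *sqrt(455) / 20176 + 17595 / 2522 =10.70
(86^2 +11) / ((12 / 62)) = 76539 / 2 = 38269.50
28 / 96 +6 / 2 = 79 / 24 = 3.29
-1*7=-7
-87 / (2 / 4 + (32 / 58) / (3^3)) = -136242 / 815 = -167.17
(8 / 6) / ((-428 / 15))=-5 / 107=-0.05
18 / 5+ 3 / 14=267 / 70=3.81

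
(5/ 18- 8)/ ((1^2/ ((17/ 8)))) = -2363/ 144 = -16.41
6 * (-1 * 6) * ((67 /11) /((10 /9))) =-10854 /55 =-197.35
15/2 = 7.50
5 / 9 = 0.56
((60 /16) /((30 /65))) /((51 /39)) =845 /136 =6.21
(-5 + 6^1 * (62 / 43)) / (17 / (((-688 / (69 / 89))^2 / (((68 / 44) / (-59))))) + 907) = 8884495738624 / 2207033236216903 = 0.00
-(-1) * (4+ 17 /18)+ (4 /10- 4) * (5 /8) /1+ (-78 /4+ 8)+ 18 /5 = -937 /180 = -5.21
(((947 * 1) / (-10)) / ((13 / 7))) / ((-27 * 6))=6629 / 21060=0.31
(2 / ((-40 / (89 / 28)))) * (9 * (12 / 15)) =-801 / 700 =-1.14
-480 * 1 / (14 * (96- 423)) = 80 / 763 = 0.10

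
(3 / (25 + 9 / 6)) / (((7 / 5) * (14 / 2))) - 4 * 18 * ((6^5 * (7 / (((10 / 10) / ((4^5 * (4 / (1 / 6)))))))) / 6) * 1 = -41688732008418 / 2597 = -16052649983.99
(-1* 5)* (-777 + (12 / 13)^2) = 655845 / 169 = 3880.74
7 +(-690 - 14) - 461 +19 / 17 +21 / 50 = -982993 / 850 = -1156.46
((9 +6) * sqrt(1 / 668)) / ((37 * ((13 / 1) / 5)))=75 * sqrt(167) / 160654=0.01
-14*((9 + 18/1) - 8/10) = -1834/5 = -366.80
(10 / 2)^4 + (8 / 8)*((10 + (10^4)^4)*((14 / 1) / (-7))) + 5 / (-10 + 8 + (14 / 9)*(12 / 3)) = -759999999999976965 / 38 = -19999999999999393.82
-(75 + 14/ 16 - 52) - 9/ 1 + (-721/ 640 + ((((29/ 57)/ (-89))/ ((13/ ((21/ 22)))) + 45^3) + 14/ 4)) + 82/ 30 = 8458942005005/ 92856192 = 91097.23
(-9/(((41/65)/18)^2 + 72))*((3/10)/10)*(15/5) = -1108809/98562481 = -0.01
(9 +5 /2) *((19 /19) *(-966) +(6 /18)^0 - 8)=-22379 /2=-11189.50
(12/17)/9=4/51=0.08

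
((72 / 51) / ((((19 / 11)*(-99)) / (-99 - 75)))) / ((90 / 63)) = 1624 / 1615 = 1.01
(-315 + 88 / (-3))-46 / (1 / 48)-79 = -7894 / 3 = -2631.33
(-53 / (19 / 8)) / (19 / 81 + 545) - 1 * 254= -53292452 / 209779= -254.04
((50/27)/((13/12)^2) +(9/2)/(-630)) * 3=111493/23660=4.71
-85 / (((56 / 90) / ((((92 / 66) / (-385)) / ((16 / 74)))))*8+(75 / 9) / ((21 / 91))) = 651015 / 2000161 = 0.33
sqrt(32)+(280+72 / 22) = 4 * sqrt(2)+3116 / 11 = 288.93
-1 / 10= -0.10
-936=-936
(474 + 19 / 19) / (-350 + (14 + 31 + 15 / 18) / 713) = -1.36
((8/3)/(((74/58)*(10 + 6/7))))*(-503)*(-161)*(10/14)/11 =1012.33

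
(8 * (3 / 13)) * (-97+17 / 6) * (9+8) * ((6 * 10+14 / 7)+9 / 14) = -16847170 / 91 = -185133.74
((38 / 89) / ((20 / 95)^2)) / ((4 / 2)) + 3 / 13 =5.05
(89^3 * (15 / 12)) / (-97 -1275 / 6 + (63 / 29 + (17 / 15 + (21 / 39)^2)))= -259128980175 / 89954222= -2880.68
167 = 167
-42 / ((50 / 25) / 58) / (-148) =609 / 74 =8.23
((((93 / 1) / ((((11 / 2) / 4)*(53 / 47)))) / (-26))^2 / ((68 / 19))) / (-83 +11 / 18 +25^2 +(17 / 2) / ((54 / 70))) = 9801193833 / 3649184599489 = 0.00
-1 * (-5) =5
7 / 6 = 1.17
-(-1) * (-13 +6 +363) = 356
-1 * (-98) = 98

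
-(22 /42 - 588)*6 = 24674 /7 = 3524.86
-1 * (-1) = 1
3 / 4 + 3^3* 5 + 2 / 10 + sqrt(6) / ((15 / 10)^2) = 137.04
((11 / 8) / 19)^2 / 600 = 121 / 13862400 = 0.00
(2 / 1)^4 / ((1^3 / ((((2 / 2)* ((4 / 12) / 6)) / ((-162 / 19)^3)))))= -6859 / 4782969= -0.00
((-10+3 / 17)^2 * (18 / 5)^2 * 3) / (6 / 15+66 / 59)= 399844593 / 161840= 2470.62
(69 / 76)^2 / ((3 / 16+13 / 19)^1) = 4761 / 5035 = 0.95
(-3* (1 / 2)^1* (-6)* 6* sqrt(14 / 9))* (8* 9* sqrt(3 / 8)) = 648* sqrt(21) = 2969.51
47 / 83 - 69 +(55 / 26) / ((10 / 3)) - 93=-694009 / 4316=-160.80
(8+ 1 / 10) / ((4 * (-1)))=-81 / 40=-2.02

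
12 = 12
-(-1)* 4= 4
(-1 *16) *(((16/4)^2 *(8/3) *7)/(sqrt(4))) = -2389.33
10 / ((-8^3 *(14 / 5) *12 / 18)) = -75 / 7168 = -0.01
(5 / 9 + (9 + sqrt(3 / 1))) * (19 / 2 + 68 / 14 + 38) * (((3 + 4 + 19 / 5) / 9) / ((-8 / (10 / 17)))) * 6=-31519 / 119-6597 * sqrt(3) / 238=-312.88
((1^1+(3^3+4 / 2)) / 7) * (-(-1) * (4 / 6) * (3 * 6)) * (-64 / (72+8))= -288 / 7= -41.14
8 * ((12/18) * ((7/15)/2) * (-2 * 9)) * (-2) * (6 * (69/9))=10304/5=2060.80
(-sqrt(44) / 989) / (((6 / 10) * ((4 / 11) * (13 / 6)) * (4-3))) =-55 * sqrt(11) / 12857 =-0.01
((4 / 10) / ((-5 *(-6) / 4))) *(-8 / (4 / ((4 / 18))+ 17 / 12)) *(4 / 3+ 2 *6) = -1024 / 3495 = -0.29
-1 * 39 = -39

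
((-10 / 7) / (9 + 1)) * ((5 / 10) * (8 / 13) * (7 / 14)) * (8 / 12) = -4 / 273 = -0.01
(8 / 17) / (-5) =-0.09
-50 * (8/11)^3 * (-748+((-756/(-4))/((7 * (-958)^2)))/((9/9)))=4393519648000/305385971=14386.78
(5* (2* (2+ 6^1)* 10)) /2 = 400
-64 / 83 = -0.77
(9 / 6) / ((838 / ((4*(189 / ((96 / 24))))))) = 567 / 1676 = 0.34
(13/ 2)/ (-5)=-1.30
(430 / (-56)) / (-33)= 215 / 924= 0.23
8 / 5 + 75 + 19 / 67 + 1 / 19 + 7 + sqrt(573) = sqrt(573) + 534254 / 6365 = 107.87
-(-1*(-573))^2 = -328329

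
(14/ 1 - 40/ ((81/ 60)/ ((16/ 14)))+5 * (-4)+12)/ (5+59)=-2633/ 6048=-0.44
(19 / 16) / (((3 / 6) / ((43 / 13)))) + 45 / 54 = 2711 / 312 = 8.69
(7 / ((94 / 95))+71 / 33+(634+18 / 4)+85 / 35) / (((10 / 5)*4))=882341 / 10857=81.27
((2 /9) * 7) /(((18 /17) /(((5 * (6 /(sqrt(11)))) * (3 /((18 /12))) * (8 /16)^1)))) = 1190 * sqrt(11) /297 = 13.29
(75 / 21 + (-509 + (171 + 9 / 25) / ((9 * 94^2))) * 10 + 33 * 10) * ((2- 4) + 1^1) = 367741609 / 77315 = 4756.41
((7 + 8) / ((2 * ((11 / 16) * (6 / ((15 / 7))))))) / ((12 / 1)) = 25 / 77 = 0.32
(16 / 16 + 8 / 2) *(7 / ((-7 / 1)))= -5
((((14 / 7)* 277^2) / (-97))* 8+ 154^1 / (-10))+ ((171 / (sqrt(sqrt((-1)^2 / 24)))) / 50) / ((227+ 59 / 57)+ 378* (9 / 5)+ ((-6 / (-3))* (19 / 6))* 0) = -6145789 / 485+ 9747* 2^(3 / 4)* 3^(1 / 4) / 2589040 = -12671.72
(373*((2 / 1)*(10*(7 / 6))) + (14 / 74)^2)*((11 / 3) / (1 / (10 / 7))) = 561703010 / 12321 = 45589.08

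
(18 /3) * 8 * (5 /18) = 40 /3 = 13.33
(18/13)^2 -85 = -14041/169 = -83.08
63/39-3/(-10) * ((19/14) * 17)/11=44937/20020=2.24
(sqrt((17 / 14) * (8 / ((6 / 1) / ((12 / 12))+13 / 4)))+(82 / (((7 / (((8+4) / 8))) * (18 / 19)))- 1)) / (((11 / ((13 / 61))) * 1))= 52 * sqrt(4403) / 173789+871 / 2562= 0.36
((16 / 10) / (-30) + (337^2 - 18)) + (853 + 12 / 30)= 8580326 / 75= 114404.35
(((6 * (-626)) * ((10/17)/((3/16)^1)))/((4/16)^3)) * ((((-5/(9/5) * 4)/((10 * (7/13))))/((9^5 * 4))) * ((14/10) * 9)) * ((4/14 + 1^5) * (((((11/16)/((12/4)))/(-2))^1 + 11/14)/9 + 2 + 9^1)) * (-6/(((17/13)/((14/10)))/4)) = -3628019878912/119456127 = -30371.15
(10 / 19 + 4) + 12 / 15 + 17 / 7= 5157 / 665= 7.75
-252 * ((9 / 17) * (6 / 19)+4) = -339192 / 323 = -1050.13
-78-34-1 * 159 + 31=-240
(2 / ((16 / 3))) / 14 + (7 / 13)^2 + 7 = 138491 / 18928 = 7.32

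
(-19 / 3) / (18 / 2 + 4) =-19 / 39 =-0.49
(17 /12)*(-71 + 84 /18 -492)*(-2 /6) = 28475 /108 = 263.66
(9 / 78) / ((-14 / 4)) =-3 / 91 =-0.03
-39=-39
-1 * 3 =-3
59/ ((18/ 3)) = 59/ 6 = 9.83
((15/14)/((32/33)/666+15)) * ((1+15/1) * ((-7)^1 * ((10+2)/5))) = -3164832/164851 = -19.20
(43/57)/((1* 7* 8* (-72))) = -43/229824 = -0.00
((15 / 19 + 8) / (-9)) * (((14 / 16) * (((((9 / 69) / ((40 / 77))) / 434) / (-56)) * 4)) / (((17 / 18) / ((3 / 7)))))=16533 / 1031739520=0.00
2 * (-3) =-6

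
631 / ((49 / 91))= 8203 / 7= 1171.86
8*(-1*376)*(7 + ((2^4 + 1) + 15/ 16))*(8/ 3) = -200032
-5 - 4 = -9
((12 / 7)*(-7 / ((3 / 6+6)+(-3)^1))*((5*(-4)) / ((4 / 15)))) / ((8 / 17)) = 3825 / 7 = 546.43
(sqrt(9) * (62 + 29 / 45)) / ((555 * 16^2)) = 2819 / 2131200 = 0.00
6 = 6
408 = 408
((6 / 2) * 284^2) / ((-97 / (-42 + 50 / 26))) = 126065328 / 1261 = 99972.50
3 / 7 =0.43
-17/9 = -1.89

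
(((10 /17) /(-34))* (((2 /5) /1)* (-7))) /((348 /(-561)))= -77 /986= -0.08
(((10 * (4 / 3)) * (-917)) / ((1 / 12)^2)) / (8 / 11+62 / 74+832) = -2112.18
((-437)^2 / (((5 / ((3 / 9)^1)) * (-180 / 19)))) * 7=-25398877 / 2700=-9406.99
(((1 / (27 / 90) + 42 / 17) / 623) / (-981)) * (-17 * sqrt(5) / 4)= 74 * sqrt(5) / 1833489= 0.00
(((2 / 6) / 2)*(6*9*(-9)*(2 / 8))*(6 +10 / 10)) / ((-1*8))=567 / 32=17.72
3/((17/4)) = 12/17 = 0.71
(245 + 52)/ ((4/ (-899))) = -267003/ 4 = -66750.75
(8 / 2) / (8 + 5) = 4 / 13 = 0.31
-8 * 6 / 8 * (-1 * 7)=42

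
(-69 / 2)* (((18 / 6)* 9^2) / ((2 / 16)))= -67068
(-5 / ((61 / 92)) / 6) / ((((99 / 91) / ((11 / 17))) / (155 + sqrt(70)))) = -3244150 / 27999- 20930 * sqrt(70) / 27999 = -122.12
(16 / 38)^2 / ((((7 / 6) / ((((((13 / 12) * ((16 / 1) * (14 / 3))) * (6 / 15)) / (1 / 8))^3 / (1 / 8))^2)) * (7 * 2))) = 208771898113225295927443456 / 999219796875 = 208934909782759.40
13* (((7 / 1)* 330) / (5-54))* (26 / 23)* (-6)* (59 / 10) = 3948516 / 161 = 24524.94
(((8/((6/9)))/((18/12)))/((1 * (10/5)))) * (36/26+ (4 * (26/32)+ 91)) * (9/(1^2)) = 44757/13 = 3442.85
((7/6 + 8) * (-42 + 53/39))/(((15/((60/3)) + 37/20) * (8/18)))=-435875/1352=-322.39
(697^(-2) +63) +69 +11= 69470688 / 485809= 143.00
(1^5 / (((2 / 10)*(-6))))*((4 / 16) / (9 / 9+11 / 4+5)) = -1 / 42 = -0.02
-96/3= -32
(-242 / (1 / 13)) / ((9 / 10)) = -31460 / 9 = -3495.56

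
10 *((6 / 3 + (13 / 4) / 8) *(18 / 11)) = 315 / 8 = 39.38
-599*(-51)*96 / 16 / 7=183294 / 7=26184.86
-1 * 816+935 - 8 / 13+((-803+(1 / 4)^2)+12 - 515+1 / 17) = -4198979 / 3536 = -1187.49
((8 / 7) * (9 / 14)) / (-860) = -9 / 10535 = -0.00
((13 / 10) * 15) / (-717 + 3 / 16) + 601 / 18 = 2295751 / 68814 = 33.36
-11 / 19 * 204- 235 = -6709 / 19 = -353.11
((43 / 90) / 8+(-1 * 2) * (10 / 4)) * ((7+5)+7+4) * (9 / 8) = -81811 / 640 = -127.83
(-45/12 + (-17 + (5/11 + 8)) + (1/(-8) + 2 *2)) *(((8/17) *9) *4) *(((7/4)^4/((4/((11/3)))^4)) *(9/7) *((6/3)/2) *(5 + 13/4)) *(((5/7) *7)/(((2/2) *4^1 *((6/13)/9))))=-2176902282555/8912896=-244241.86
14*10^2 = 1400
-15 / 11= -1.36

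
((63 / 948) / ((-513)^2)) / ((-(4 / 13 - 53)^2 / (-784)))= 231868 / 3251784149325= 0.00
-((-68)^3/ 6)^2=-24716870656/ 9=-2746318961.78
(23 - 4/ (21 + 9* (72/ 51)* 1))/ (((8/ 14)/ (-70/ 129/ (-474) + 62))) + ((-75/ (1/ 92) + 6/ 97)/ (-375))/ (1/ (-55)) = 249909203917577/ 169927791300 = 1470.68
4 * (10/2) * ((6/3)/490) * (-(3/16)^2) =-9/3136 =-0.00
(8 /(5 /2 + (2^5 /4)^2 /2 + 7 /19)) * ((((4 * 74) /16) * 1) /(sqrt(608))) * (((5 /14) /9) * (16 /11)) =296 * sqrt(38) /183645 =0.01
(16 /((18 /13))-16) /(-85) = 8 /153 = 0.05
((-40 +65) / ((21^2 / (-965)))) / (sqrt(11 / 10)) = -52.16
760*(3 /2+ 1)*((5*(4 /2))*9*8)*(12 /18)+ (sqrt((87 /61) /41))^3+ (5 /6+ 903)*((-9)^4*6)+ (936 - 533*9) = 87*sqrt(217587) /6255001+ 36488442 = 36488442.01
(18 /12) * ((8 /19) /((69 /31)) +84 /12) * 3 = 28275 /874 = 32.35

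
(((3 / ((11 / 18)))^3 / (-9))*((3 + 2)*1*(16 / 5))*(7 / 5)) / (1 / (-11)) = 1959552 / 605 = 3238.93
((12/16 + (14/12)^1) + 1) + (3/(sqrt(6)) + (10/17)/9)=sqrt(6)/2 + 1825/612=4.21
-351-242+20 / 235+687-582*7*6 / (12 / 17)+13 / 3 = -4868812 / 141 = -34530.58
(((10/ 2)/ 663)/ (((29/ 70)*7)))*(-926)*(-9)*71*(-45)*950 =-421596225000/ 6409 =-65781904.35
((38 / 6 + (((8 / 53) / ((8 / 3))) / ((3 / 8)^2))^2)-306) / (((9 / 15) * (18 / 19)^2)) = -13667057485 / 24573132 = -556.18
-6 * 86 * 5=-2580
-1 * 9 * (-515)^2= -2387025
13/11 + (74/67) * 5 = 4941/737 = 6.70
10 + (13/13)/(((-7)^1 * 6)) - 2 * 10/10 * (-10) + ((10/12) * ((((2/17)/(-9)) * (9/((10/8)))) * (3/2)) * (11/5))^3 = 772736159/25793250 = 29.96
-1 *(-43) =43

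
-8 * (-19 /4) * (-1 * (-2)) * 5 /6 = 190 /3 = 63.33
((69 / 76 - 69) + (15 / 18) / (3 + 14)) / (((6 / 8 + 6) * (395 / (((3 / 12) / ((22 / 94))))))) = -2479109 / 90942588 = -0.03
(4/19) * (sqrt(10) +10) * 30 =120 * sqrt(10)/19 +1200/19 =83.13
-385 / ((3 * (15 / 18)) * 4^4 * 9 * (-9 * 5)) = 77 / 51840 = 0.00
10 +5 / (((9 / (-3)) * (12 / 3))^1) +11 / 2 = 181 / 12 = 15.08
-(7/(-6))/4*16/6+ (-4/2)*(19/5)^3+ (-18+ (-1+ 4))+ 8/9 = -46154/375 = -123.08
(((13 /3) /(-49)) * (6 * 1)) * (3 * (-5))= 7.96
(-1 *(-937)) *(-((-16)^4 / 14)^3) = -32967756647235584 / 343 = -96115908592523.57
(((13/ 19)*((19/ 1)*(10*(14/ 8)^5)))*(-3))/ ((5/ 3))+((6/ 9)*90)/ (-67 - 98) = -21632657/ 5632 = -3841.03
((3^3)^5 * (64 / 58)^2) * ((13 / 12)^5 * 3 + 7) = 168626406447 / 841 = 200507023.12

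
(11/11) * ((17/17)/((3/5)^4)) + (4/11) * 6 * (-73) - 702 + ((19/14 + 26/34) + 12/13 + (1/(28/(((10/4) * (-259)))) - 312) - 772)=-21586891789/11027016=-1957.64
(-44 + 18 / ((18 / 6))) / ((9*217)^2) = -38 / 3814209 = -0.00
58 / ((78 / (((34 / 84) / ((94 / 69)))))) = 11339 / 51324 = 0.22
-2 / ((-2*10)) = 1 / 10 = 0.10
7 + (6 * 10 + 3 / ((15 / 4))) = 339 / 5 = 67.80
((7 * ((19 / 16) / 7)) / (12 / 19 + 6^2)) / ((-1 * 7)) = -361 / 77952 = -0.00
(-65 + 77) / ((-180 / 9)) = -3 / 5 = -0.60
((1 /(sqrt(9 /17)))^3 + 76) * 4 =68 * sqrt(17) /27 + 304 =314.38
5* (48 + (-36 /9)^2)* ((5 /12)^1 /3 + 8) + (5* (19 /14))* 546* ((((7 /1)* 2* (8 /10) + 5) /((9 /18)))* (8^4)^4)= 304099372388705131408 /9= 33788819154300570156.44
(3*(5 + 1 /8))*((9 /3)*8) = 369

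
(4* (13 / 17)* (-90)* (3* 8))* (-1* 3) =19821.18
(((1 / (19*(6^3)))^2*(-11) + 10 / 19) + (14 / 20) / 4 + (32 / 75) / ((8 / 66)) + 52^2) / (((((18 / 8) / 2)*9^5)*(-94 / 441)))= -55877239790197 / 292149486082800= -0.19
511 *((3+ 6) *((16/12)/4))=1533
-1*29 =-29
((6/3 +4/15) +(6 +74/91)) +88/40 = 15397/1365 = 11.28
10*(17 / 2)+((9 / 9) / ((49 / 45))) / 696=966295 / 11368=85.00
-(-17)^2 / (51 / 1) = -17 / 3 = -5.67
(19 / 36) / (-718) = -0.00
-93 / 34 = -2.74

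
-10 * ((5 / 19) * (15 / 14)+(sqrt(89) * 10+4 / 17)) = -100 * sqrt(89) - 11695 / 2261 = -948.57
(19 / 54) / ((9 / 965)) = 18335 / 486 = 37.73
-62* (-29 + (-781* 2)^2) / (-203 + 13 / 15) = 748360.14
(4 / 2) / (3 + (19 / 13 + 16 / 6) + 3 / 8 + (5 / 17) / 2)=0.26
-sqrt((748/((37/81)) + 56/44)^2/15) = -666986*sqrt(15)/6105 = -423.13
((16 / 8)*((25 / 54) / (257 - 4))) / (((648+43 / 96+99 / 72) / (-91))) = -72800 / 142046091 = -0.00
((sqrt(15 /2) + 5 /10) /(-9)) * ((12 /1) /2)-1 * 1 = -sqrt(30) /3-4 /3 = -3.16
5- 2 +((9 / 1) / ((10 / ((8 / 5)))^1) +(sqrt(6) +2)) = sqrt(6) +161 / 25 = 8.89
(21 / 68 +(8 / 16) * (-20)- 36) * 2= -3107 / 34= -91.38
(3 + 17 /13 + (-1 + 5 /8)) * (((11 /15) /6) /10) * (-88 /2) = -2.11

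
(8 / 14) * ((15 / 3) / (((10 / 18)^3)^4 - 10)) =-1129718145924 / 3953671713859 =-0.29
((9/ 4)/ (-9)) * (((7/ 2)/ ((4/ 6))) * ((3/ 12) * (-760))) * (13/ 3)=8645/ 8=1080.62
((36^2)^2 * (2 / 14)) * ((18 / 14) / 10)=7558272 / 245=30850.09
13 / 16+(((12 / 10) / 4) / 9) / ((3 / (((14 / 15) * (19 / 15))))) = 133753 / 162000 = 0.83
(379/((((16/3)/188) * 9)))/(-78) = -17813/936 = -19.03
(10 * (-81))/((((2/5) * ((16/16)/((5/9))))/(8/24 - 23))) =25500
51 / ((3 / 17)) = 289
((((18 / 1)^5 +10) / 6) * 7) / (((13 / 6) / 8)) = 105816368 / 13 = 8139720.62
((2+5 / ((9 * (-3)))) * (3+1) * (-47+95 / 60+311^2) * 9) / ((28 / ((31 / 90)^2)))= 7804039789 / 291600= 26762.83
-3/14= -0.21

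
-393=-393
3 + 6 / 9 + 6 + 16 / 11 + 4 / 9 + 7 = 1838 / 99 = 18.57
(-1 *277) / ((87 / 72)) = -6648 / 29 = -229.24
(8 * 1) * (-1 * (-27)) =216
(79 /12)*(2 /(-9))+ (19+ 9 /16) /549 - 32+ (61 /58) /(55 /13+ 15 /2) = -127384589 /3821040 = -33.34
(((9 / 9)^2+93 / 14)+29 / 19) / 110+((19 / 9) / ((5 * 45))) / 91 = 12857219 / 154053900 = 0.08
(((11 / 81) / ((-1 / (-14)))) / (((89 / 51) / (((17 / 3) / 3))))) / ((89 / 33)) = 489566 / 641601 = 0.76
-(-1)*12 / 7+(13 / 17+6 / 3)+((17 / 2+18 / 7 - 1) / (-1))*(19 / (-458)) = 76253 / 15572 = 4.90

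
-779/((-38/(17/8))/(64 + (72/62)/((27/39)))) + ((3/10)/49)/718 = 7801014827/2726605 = 2861.07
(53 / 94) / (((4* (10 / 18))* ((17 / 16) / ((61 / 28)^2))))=1774917 / 1566040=1.13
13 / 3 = 4.33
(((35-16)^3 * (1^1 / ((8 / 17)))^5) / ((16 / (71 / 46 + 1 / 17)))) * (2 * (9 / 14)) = 922894438329 / 24117248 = 38266.99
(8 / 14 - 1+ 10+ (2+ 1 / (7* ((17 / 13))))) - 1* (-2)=1628 / 119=13.68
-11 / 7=-1.57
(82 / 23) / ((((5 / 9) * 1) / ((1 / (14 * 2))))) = 369 / 1610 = 0.23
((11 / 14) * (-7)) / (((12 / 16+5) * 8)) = -11 / 92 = -0.12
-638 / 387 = -1.65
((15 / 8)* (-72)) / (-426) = 45 / 142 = 0.32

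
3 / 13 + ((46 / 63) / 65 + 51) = 209836 / 4095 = 51.24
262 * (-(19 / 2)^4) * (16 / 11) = -34144102 / 11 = -3104009.27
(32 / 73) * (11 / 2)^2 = 13.26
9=9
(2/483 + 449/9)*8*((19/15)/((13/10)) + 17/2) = 213704020/56511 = 3781.64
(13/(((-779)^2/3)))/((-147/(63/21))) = -39/29735209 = -0.00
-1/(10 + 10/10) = -1/11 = -0.09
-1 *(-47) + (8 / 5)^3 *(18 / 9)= 6899 / 125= 55.19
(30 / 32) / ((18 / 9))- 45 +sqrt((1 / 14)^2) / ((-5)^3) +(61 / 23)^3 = -8815454797 / 340676000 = -25.88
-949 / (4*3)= -949 / 12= -79.08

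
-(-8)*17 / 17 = 8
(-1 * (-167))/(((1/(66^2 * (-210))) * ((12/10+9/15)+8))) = -109117800/7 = -15588257.14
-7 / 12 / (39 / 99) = -77 / 52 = -1.48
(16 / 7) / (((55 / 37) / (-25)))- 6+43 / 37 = -123303 / 2849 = -43.28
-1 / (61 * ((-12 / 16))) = 4 / 183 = 0.02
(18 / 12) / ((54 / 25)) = 25 / 36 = 0.69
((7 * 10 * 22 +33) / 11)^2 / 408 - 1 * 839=-321863 / 408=-788.88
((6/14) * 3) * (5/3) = 15/7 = 2.14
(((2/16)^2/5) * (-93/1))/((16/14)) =-0.25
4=4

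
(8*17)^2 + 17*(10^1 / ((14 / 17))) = 130917 / 7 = 18702.43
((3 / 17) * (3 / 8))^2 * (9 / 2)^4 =531441 / 295936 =1.80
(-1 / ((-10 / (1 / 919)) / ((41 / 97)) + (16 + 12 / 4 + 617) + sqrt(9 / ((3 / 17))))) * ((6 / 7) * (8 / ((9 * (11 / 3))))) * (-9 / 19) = -729864288 / 156507029053265-242064 * sqrt(51) / 1095549203372855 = -0.00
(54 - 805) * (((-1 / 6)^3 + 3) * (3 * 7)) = -3401279 / 72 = -47239.99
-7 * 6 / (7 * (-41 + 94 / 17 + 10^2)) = -102 / 1097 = -0.09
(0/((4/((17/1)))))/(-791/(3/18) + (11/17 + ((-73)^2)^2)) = 0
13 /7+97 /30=1069 /210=5.09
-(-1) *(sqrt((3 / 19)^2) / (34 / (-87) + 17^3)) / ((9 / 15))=435 / 8120543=0.00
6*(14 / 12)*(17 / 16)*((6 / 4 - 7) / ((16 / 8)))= -1309 / 64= -20.45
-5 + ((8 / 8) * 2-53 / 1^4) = -56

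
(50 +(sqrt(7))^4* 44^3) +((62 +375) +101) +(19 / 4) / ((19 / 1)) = 16698417 / 4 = 4174604.25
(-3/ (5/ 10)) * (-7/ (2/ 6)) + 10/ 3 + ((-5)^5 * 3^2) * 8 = -674612/ 3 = -224870.67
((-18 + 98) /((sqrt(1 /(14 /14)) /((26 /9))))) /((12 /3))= 520 /9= 57.78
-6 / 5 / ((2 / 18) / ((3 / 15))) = -54 / 25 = -2.16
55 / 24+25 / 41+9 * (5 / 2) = 24995 / 984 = 25.40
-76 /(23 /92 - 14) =304 /55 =5.53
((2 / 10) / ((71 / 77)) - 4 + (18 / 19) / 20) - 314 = -857251 / 2698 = -317.74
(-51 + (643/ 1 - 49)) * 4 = 2172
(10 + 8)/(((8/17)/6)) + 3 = 465/2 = 232.50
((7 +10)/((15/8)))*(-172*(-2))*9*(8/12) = 93568/5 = 18713.60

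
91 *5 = 455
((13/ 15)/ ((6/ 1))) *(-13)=-169/ 90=-1.88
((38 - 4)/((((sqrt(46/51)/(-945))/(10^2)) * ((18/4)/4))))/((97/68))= -97104000 * sqrt(2346)/2231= -2108150.22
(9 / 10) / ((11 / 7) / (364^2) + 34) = 1391208 / 52556765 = 0.03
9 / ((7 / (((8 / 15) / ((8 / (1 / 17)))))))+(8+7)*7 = 62478 / 595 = 105.01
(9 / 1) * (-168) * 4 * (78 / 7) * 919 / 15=-20644416 / 5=-4128883.20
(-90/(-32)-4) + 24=365/16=22.81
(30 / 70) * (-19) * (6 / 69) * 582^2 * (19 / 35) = -733676184 / 5635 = -130199.86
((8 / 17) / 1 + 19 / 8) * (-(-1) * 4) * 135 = 52245 / 34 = 1536.62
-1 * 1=-1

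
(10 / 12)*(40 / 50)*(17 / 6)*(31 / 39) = 527 / 351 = 1.50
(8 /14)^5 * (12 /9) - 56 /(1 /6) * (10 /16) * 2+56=-18349148 /50421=-363.92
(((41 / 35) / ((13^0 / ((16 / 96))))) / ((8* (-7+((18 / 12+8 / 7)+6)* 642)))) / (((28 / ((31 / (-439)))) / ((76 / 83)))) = -24149 / 2374619694720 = -0.00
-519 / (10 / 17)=-8823 / 10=-882.30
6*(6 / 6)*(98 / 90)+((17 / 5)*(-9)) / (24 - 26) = 131 / 6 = 21.83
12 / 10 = 6 / 5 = 1.20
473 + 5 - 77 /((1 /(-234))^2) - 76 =-4215810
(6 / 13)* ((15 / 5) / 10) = 9 / 65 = 0.14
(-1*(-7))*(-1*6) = -42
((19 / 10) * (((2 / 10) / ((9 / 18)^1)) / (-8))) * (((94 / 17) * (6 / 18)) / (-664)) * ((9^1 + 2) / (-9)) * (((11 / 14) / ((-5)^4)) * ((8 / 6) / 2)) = -108053 / 400018500000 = -0.00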